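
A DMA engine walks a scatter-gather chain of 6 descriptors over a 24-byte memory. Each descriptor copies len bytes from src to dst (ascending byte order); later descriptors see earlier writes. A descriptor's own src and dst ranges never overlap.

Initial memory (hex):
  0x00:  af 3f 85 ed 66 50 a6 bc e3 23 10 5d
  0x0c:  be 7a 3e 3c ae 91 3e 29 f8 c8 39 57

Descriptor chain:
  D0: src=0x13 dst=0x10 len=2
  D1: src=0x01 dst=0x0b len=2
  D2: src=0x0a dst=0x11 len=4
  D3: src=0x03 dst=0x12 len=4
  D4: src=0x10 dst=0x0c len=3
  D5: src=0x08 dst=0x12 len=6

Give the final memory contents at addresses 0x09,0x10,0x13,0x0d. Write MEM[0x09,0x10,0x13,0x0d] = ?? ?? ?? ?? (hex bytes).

D0: mem[0x10..0x11] <- [29 f8]
D1: mem[0x0b..0x0c] <- [3f 85]
D2: mem[0x11..0x14] <- [10 3f 85 7a]
D3: mem[0x12..0x15] <- [ed 66 50 a6]
D4: mem[0x0c..0x0e] <- [29 10 ed]
D5: mem[0x12..0x17] <- [e3 23 10 3f 29 10]
query mem[0x09]=0x23, mem[0x10]=0x29, mem[0x13]=0x23, mem[0x0d]=0x10

MEM[0x09,0x10,0x13,0x0d] = 23 29 23 10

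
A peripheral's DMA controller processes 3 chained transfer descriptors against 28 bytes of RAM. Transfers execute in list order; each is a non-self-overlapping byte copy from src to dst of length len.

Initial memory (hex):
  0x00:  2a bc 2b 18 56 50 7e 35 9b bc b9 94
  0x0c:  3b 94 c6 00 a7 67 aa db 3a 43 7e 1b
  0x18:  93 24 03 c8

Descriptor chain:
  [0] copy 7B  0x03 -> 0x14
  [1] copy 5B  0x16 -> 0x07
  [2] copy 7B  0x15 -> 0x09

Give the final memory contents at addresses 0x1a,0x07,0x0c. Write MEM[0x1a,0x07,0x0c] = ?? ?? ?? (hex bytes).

[0] 0x03->0x14 len=7 : 18 56 50 7e 35 9b bc
[1] 0x16->0x07 len=5 : 50 7e 35 9b bc
[2] 0x15->0x09 len=7 : 56 50 7e 35 9b bc c8
query mem[0x1a]=0xbc, mem[0x07]=0x50, mem[0x0c]=0x35

MEM[0x1a,0x07,0x0c] = bc 50 35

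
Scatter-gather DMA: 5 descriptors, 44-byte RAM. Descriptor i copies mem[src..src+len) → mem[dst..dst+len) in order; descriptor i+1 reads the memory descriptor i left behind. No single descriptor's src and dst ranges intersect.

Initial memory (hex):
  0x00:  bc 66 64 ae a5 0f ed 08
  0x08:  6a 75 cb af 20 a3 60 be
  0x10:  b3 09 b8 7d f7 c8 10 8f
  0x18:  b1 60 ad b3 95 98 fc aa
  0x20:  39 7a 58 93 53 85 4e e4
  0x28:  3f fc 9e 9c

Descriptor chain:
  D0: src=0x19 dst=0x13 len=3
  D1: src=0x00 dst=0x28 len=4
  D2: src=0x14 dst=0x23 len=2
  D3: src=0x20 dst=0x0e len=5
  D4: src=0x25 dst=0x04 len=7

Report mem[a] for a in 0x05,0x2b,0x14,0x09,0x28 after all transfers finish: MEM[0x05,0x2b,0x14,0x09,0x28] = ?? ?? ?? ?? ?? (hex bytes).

MEM[0x05,0x2b,0x14,0x09,0x28] = 4e ae ad 64 bc

#0 dst[0x13+3] := {0x60,0xad,0xb3}
#1 dst[0x28+4] := {0xbc,0x66,0x64,0xae}
#2 dst[0x23+2] := {0xad,0xb3}
#3 dst[0x0e+5] := {0x39,0x7a,0x58,0xad,0xb3}
#4 dst[0x04+7] := {0x85,0x4e,0xe4,0xbc,0x66,0x64,0xae}
query mem[0x05]=0x4e, mem[0x2b]=0xae, mem[0x14]=0xad, mem[0x09]=0x64, mem[0x28]=0xbc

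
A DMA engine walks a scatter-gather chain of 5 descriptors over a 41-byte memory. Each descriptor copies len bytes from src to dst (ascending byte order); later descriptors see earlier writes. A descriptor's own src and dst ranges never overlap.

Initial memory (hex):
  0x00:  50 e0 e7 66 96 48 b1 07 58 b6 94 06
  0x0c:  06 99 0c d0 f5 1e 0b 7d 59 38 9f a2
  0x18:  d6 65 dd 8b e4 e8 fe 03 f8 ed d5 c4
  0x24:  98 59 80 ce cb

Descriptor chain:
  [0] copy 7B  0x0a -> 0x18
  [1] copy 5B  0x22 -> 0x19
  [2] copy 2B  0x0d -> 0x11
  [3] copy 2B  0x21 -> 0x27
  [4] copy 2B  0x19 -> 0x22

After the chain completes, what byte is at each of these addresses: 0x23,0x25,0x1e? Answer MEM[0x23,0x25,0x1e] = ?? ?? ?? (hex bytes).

MEM[0x23,0x25,0x1e] = c4 59 f5

D0: mem[0x18..0x1e] <- [94 06 06 99 0c d0 f5]
D1: mem[0x19..0x1d] <- [d5 c4 98 59 80]
D2: mem[0x11..0x12] <- [99 0c]
D3: mem[0x27..0x28] <- [ed d5]
D4: mem[0x22..0x23] <- [d5 c4]
query mem[0x23]=0xc4, mem[0x25]=0x59, mem[0x1e]=0xf5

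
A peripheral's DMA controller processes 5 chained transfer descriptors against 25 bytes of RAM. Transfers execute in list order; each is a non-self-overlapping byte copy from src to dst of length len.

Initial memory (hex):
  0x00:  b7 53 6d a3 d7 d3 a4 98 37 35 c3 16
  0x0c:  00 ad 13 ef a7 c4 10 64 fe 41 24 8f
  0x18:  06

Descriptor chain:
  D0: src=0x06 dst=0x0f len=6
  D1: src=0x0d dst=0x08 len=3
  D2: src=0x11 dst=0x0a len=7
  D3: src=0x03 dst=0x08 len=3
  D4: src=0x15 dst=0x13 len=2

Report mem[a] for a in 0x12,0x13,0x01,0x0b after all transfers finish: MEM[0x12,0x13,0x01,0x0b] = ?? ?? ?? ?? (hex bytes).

MEM[0x12,0x13,0x01,0x0b] = 35 41 53 35

D0: mem[0x0f..0x14] <- [a4 98 37 35 c3 16]
D1: mem[0x08..0x0a] <- [ad 13 a4]
D2: mem[0x0a..0x10] <- [37 35 c3 16 41 24 8f]
D3: mem[0x08..0x0a] <- [a3 d7 d3]
D4: mem[0x13..0x14] <- [41 24]
query mem[0x12]=0x35, mem[0x13]=0x41, mem[0x01]=0x53, mem[0x0b]=0x35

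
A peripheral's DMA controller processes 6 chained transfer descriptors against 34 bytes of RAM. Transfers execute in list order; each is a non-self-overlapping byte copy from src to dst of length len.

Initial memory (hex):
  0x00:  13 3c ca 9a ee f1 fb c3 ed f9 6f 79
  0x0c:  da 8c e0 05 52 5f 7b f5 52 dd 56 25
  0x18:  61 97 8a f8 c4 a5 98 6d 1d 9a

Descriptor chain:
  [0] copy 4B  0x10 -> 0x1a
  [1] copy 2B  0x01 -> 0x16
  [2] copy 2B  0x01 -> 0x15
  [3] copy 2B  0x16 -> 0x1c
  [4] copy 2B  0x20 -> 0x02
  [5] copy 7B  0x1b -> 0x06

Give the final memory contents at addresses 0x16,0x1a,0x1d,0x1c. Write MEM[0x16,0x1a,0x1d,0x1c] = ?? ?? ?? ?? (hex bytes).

MEM[0x16,0x1a,0x1d,0x1c] = ca 52 ca ca

D0: mem[0x1a..0x1d] <- [52 5f 7b f5]
D1: mem[0x16..0x17] <- [3c ca]
D2: mem[0x15..0x16] <- [3c ca]
D3: mem[0x1c..0x1d] <- [ca ca]
D4: mem[0x02..0x03] <- [1d 9a]
D5: mem[0x06..0x0c] <- [5f ca ca 98 6d 1d 9a]
query mem[0x16]=0xca, mem[0x1a]=0x52, mem[0x1d]=0xca, mem[0x1c]=0xca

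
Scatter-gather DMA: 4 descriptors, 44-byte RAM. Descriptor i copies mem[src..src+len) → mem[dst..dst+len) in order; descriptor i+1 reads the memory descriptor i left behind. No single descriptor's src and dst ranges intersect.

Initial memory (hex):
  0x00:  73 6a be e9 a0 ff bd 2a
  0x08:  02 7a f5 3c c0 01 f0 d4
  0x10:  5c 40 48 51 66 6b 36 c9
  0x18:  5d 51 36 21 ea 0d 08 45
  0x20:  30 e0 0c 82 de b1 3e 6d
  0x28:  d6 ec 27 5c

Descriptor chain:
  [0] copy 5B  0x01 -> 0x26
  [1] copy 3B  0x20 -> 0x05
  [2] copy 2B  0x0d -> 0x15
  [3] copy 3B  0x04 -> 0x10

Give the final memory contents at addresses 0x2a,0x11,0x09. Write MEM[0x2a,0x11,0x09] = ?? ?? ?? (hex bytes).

MEM[0x2a,0x11,0x09] = ff 30 7a

#0 dst[0x26+5] := {0x6a,0xbe,0xe9,0xa0,0xff}
#1 dst[0x05+3] := {0x30,0xe0,0x0c}
#2 dst[0x15+2] := {0x01,0xf0}
#3 dst[0x10+3] := {0xa0,0x30,0xe0}
query mem[0x2a]=0xff, mem[0x11]=0x30, mem[0x09]=0x7a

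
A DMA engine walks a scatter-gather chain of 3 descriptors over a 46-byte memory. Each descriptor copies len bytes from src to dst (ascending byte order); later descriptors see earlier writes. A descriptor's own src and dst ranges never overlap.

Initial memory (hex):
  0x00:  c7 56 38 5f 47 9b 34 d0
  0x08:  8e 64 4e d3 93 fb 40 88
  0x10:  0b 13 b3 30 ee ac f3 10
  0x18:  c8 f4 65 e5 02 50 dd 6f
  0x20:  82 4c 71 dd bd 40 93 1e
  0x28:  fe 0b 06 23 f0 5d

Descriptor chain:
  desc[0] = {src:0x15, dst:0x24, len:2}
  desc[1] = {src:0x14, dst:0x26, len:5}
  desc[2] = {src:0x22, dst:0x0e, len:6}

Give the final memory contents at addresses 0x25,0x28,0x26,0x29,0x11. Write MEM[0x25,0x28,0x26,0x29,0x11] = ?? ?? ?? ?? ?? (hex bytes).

MEM[0x25,0x28,0x26,0x29,0x11] = f3 f3 ee 10 f3

#0 dst[0x24+2] := {0xac,0xf3}
#1 dst[0x26+5] := {0xee,0xac,0xf3,0x10,0xc8}
#2 dst[0x0e+6] := {0x71,0xdd,0xac,0xf3,0xee,0xac}
query mem[0x25]=0xf3, mem[0x28]=0xf3, mem[0x26]=0xee, mem[0x29]=0x10, mem[0x11]=0xf3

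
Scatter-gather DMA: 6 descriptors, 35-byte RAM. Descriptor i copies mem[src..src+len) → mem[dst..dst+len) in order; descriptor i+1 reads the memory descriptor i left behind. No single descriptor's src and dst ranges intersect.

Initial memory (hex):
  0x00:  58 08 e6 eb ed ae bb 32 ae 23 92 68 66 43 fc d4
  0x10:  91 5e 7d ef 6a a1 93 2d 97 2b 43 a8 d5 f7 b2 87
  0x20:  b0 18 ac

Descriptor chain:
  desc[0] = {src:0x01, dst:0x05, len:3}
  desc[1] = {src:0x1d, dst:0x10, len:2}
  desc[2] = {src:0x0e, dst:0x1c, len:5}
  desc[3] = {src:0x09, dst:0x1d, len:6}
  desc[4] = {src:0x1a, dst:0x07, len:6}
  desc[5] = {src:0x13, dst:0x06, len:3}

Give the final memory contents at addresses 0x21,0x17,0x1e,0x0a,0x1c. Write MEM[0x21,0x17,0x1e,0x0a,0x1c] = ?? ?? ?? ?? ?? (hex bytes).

MEM[0x21,0x17,0x1e,0x0a,0x1c] = 43 2d 92 23 fc

D0: mem[0x05..0x07] <- [08 e6 eb]
D1: mem[0x10..0x11] <- [f7 b2]
D2: mem[0x1c..0x20] <- [fc d4 f7 b2 7d]
D3: mem[0x1d..0x22] <- [23 92 68 66 43 fc]
D4: mem[0x07..0x0c] <- [43 a8 fc 23 92 68]
D5: mem[0x06..0x08] <- [ef 6a a1]
query mem[0x21]=0x43, mem[0x17]=0x2d, mem[0x1e]=0x92, mem[0x0a]=0x23, mem[0x1c]=0xfc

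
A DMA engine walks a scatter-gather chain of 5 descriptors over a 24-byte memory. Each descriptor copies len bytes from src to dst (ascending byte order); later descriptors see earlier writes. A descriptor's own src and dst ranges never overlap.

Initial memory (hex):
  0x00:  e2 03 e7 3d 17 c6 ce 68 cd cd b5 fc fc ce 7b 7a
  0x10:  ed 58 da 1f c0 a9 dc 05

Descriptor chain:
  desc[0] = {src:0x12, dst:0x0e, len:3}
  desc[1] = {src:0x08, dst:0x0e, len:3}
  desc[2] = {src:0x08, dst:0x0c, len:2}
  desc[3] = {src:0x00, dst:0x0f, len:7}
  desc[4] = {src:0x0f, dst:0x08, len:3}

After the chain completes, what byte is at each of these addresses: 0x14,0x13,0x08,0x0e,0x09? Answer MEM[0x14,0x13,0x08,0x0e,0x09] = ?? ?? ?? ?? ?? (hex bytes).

#0 dst[0x0e+3] := {0xda,0x1f,0xc0}
#1 dst[0x0e+3] := {0xcd,0xcd,0xb5}
#2 dst[0x0c+2] := {0xcd,0xcd}
#3 dst[0x0f+7] := {0xe2,0x03,0xe7,0x3d,0x17,0xc6,0xce}
#4 dst[0x08+3] := {0xe2,0x03,0xe7}
query mem[0x14]=0xc6, mem[0x13]=0x17, mem[0x08]=0xe2, mem[0x0e]=0xcd, mem[0x09]=0x03

MEM[0x14,0x13,0x08,0x0e,0x09] = c6 17 e2 cd 03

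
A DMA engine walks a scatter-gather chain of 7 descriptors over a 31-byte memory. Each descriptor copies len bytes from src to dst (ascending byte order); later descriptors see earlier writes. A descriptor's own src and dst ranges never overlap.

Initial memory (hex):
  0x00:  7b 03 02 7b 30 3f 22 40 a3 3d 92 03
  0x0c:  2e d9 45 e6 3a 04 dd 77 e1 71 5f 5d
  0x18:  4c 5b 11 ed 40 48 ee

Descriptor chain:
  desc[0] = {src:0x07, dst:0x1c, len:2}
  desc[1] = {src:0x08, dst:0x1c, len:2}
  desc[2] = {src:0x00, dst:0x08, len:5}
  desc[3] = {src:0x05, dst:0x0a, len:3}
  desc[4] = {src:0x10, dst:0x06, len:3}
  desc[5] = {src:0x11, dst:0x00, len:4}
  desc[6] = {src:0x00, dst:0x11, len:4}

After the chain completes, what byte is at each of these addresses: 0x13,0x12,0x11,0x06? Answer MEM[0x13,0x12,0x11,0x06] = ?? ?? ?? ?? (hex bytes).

MEM[0x13,0x12,0x11,0x06] = 77 dd 04 3a

#0 dst[0x1c+2] := {0x40,0xa3}
#1 dst[0x1c+2] := {0xa3,0x3d}
#2 dst[0x08+5] := {0x7b,0x03,0x02,0x7b,0x30}
#3 dst[0x0a+3] := {0x3f,0x22,0x40}
#4 dst[0x06+3] := {0x3a,0x04,0xdd}
#5 dst[0x00+4] := {0x04,0xdd,0x77,0xe1}
#6 dst[0x11+4] := {0x04,0xdd,0x77,0xe1}
query mem[0x13]=0x77, mem[0x12]=0xdd, mem[0x11]=0x04, mem[0x06]=0x3a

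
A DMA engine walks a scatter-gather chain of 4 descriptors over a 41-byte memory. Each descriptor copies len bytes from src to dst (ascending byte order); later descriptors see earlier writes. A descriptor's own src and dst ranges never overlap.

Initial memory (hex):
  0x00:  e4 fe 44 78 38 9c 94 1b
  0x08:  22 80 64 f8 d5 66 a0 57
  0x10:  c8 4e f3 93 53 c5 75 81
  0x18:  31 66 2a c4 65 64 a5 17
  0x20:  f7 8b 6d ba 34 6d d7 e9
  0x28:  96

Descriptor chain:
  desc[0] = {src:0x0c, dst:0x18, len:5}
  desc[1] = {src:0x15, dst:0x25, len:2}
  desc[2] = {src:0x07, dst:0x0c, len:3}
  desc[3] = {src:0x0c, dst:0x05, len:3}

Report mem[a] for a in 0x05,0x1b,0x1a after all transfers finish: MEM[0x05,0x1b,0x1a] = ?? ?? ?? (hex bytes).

[0] 0x0c->0x18 len=5 : d5 66 a0 57 c8
[1] 0x15->0x25 len=2 : c5 75
[2] 0x07->0x0c len=3 : 1b 22 80
[3] 0x0c->0x05 len=3 : 1b 22 80
query mem[0x05]=0x1b, mem[0x1b]=0x57, mem[0x1a]=0xa0

MEM[0x05,0x1b,0x1a] = 1b 57 a0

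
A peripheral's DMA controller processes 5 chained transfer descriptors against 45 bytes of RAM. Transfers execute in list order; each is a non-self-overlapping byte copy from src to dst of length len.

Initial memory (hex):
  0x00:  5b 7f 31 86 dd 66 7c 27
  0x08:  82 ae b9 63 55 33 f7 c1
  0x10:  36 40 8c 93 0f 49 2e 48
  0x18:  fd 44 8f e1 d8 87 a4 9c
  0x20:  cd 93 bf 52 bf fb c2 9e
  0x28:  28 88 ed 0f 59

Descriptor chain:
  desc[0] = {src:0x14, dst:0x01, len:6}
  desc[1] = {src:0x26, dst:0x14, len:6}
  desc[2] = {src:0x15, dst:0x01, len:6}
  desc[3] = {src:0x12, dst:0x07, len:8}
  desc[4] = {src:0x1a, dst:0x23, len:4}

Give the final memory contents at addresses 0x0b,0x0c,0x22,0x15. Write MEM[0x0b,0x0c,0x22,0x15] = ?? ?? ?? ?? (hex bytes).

  after D0: wrote 6B at 0x01 = 0f492e48fd44
  after D1: wrote 6B at 0x14 = c29e2888ed0f
  after D2: wrote 6B at 0x01 = 9e2888ed0f8f
  after D3: wrote 8B at 0x07 = 8c93c29e2888ed0f
  after D4: wrote 4B at 0x23 = 8fe1d887
query mem[0x0b]=0x28, mem[0x0c]=0x88, mem[0x22]=0xbf, mem[0x15]=0x9e

MEM[0x0b,0x0c,0x22,0x15] = 28 88 bf 9e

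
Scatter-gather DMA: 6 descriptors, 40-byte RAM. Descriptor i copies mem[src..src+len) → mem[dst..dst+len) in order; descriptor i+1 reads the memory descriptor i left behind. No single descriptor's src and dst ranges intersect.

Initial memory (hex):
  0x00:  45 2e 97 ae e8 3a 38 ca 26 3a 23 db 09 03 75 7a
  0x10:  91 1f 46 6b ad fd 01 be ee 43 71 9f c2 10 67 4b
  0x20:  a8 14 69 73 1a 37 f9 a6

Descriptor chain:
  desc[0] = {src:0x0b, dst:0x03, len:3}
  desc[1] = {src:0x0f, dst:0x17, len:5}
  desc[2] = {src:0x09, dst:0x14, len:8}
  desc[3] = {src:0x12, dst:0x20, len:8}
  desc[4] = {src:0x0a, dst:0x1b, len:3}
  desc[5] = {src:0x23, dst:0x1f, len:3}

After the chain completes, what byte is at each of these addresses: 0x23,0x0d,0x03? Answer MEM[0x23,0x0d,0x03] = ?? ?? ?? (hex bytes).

MEM[0x23,0x0d,0x03] = 23 03 db

  after D0: wrote 3B at 0x03 = db0903
  after D1: wrote 5B at 0x17 = 7a911f466b
  after D2: wrote 8B at 0x14 = 3a23db0903757a91
  after D3: wrote 8B at 0x20 = 466b3a23db090375
  after D4: wrote 3B at 0x1b = 23db09
  after D5: wrote 3B at 0x1f = 23db09
query mem[0x23]=0x23, mem[0x0d]=0x03, mem[0x03]=0xdb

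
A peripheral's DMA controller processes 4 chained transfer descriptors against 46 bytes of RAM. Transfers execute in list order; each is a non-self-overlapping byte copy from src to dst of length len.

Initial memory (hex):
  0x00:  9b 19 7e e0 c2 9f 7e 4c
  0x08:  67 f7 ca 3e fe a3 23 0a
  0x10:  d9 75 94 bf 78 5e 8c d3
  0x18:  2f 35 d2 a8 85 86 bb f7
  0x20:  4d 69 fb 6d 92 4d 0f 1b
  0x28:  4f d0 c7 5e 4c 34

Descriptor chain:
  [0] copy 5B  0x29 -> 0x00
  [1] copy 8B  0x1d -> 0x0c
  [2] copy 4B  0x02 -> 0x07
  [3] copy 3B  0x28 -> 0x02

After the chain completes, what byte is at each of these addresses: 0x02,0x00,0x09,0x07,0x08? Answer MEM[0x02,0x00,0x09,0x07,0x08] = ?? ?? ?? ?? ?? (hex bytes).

[0] 0x29->0x00 len=5 : d0 c7 5e 4c 34
[1] 0x1d->0x0c len=8 : 86 bb f7 4d 69 fb 6d 92
[2] 0x02->0x07 len=4 : 5e 4c 34 9f
[3] 0x28->0x02 len=3 : 4f d0 c7
query mem[0x02]=0x4f, mem[0x00]=0xd0, mem[0x09]=0x34, mem[0x07]=0x5e, mem[0x08]=0x4c

MEM[0x02,0x00,0x09,0x07,0x08] = 4f d0 34 5e 4c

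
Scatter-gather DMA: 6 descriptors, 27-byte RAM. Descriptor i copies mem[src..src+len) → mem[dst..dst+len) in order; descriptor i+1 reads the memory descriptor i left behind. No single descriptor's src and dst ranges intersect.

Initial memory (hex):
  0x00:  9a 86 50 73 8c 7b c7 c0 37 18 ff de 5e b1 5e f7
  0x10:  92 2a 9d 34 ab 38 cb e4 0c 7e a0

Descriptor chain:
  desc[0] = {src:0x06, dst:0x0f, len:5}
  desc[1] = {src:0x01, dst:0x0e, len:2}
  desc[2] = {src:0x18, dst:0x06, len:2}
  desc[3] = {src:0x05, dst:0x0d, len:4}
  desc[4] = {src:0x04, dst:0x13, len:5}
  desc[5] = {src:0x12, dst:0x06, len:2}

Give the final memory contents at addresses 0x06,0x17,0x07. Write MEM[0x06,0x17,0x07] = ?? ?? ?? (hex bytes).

MEM[0x06,0x17,0x07] = 18 37 8c

  after D0: wrote 5B at 0x0f = c7c03718ff
  after D1: wrote 2B at 0x0e = 8650
  after D2: wrote 2B at 0x06 = 0c7e
  after D3: wrote 4B at 0x0d = 7b0c7e37
  after D4: wrote 5B at 0x13 = 8c7b0c7e37
  after D5: wrote 2B at 0x06 = 188c
query mem[0x06]=0x18, mem[0x17]=0x37, mem[0x07]=0x8c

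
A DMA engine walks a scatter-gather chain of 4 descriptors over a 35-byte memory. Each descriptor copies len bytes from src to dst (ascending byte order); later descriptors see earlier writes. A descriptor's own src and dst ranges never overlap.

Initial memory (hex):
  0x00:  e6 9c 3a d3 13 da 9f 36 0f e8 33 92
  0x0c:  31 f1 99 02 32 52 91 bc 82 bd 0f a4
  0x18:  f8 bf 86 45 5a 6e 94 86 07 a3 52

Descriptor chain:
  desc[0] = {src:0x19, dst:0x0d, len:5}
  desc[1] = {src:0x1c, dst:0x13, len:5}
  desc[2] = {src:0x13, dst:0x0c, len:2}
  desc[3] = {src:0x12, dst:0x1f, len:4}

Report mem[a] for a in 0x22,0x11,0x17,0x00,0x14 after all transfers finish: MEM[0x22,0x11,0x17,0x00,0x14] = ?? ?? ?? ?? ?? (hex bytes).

MEM[0x22,0x11,0x17,0x00,0x14] = 94 6e 07 e6 6e

[0] 0x19->0x0d len=5 : bf 86 45 5a 6e
[1] 0x1c->0x13 len=5 : 5a 6e 94 86 07
[2] 0x13->0x0c len=2 : 5a 6e
[3] 0x12->0x1f len=4 : 91 5a 6e 94
query mem[0x22]=0x94, mem[0x11]=0x6e, mem[0x17]=0x07, mem[0x00]=0xe6, mem[0x14]=0x6e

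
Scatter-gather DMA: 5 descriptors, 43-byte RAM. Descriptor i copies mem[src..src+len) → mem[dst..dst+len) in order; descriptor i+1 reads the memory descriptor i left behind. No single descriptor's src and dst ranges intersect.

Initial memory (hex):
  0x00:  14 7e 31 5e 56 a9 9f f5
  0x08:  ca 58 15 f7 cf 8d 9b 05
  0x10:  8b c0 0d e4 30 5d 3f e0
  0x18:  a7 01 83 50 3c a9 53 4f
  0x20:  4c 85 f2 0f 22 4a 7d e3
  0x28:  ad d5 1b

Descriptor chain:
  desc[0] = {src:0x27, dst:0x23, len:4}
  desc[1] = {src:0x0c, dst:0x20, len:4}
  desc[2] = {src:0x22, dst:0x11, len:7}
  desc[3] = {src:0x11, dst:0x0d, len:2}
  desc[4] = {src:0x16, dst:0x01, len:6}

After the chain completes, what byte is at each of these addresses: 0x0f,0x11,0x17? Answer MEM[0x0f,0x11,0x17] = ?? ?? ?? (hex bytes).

MEM[0x0f,0x11,0x17] = 05 9b ad

[0] 0x27->0x23 len=4 : e3 ad d5 1b
[1] 0x0c->0x20 len=4 : cf 8d 9b 05
[2] 0x22->0x11 len=7 : 9b 05 ad d5 1b e3 ad
[3] 0x11->0x0d len=2 : 9b 05
[4] 0x16->0x01 len=6 : e3 ad a7 01 83 50
query mem[0x0f]=0x05, mem[0x11]=0x9b, mem[0x17]=0xad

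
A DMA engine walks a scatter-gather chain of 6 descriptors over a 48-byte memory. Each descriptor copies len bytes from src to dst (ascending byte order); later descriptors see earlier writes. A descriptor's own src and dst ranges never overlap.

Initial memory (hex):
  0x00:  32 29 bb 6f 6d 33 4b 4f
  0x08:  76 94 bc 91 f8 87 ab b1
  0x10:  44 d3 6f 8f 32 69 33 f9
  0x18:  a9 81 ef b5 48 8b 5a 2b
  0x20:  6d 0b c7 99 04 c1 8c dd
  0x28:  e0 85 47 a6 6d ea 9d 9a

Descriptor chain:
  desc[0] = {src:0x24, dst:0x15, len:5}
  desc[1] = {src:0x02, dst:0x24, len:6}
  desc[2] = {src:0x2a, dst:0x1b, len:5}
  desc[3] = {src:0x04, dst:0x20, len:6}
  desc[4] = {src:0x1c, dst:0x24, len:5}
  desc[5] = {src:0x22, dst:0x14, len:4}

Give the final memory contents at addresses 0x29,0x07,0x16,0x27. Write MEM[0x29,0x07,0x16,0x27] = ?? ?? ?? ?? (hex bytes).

MEM[0x29,0x07,0x16,0x27] = 4f 4f a6 9d

#0 dst[0x15+5] := {0x04,0xc1,0x8c,0xdd,0xe0}
#1 dst[0x24+6] := {0xbb,0x6f,0x6d,0x33,0x4b,0x4f}
#2 dst[0x1b+5] := {0x47,0xa6,0x6d,0xea,0x9d}
#3 dst[0x20+6] := {0x6d,0x33,0x4b,0x4f,0x76,0x94}
#4 dst[0x24+5] := {0xa6,0x6d,0xea,0x9d,0x6d}
#5 dst[0x14+4] := {0x4b,0x4f,0xa6,0x6d}
query mem[0x29]=0x4f, mem[0x07]=0x4f, mem[0x16]=0xa6, mem[0x27]=0x9d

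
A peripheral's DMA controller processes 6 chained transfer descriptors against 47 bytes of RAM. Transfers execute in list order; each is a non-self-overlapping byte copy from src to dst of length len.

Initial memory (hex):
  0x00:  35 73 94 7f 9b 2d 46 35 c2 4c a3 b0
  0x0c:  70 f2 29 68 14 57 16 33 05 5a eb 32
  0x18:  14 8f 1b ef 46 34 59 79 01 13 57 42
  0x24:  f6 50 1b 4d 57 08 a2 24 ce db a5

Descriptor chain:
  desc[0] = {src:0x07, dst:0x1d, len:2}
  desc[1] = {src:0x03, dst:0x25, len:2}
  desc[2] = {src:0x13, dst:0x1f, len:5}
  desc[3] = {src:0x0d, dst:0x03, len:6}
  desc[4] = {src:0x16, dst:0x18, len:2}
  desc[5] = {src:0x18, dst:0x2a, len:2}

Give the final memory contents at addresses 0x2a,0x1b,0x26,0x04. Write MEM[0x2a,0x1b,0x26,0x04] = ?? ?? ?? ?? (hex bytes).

MEM[0x2a,0x1b,0x26,0x04] = eb ef 9b 29

[0] 0x07->0x1d len=2 : 35 c2
[1] 0x03->0x25 len=2 : 7f 9b
[2] 0x13->0x1f len=5 : 33 05 5a eb 32
[3] 0x0d->0x03 len=6 : f2 29 68 14 57 16
[4] 0x16->0x18 len=2 : eb 32
[5] 0x18->0x2a len=2 : eb 32
query mem[0x2a]=0xeb, mem[0x1b]=0xef, mem[0x26]=0x9b, mem[0x04]=0x29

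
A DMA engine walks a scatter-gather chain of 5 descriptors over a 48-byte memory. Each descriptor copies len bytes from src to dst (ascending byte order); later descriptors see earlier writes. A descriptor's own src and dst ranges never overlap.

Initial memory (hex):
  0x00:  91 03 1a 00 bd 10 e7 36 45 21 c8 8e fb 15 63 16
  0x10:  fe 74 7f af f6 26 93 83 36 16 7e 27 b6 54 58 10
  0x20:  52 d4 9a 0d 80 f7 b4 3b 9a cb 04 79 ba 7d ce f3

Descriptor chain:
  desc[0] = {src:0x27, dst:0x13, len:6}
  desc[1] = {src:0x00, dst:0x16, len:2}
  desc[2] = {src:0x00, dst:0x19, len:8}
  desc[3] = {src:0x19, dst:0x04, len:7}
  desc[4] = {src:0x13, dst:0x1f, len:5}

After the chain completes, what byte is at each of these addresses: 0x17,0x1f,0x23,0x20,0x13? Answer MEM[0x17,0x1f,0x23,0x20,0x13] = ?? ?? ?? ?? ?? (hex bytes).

MEM[0x17,0x1f,0x23,0x20,0x13] = 03 3b 03 9a 3b

D0: mem[0x13..0x18] <- [3b 9a cb 04 79 ba]
D1: mem[0x16..0x17] <- [91 03]
D2: mem[0x19..0x20] <- [91 03 1a 00 bd 10 e7 36]
D3: mem[0x04..0x0a] <- [91 03 1a 00 bd 10 e7]
D4: mem[0x1f..0x23] <- [3b 9a cb 91 03]
query mem[0x17]=0x03, mem[0x1f]=0x3b, mem[0x23]=0x03, mem[0x20]=0x9a, mem[0x13]=0x3b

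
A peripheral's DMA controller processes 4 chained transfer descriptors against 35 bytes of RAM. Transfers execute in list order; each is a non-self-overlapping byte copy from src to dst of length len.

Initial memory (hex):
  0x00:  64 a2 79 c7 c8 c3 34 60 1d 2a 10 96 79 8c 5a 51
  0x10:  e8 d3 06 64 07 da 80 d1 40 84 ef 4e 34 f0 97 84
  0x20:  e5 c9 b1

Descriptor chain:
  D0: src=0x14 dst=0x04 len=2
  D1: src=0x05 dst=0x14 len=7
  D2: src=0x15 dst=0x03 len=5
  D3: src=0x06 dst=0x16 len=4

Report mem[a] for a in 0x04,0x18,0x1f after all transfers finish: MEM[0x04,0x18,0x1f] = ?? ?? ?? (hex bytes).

D0: mem[0x04..0x05] <- [07 da]
D1: mem[0x14..0x1a] <- [da 34 60 1d 2a 10 96]
D2: mem[0x03..0x07] <- [34 60 1d 2a 10]
D3: mem[0x16..0x19] <- [2a 10 1d 2a]
query mem[0x04]=0x60, mem[0x18]=0x1d, mem[0x1f]=0x84

MEM[0x04,0x18,0x1f] = 60 1d 84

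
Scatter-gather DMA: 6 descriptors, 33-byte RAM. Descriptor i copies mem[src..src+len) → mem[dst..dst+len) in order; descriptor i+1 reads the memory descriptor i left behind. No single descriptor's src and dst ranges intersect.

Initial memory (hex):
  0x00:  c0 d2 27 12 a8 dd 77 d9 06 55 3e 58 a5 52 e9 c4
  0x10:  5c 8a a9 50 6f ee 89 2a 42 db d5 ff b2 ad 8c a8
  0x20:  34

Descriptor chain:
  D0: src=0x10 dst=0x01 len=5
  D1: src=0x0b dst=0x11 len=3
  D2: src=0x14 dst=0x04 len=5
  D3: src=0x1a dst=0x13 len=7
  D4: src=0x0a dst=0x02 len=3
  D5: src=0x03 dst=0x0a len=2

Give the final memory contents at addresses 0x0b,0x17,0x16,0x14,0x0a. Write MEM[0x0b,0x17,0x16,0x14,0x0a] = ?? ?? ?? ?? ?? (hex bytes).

MEM[0x0b,0x17,0x16,0x14,0x0a] = a5 8c ad ff 58

[0] 0x10->0x01 len=5 : 5c 8a a9 50 6f
[1] 0x0b->0x11 len=3 : 58 a5 52
[2] 0x14->0x04 len=5 : 6f ee 89 2a 42
[3] 0x1a->0x13 len=7 : d5 ff b2 ad 8c a8 34
[4] 0x0a->0x02 len=3 : 3e 58 a5
[5] 0x03->0x0a len=2 : 58 a5
query mem[0x0b]=0xa5, mem[0x17]=0x8c, mem[0x16]=0xad, mem[0x14]=0xff, mem[0x0a]=0x58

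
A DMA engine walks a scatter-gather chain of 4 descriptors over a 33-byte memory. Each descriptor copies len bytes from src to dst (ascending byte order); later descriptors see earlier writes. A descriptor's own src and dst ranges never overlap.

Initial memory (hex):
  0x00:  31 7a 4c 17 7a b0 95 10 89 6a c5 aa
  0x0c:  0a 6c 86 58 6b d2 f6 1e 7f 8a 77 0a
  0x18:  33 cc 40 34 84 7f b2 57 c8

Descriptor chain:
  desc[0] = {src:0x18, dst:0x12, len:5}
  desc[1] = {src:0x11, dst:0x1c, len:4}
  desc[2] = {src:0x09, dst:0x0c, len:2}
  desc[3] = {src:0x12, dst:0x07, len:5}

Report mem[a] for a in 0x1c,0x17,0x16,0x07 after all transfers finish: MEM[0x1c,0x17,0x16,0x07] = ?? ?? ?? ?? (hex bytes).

  after D0: wrote 5B at 0x12 = 33cc403484
  after D1: wrote 4B at 0x1c = d233cc40
  after D2: wrote 2B at 0x0c = 6ac5
  after D3: wrote 5B at 0x07 = 33cc403484
query mem[0x1c]=0xd2, mem[0x17]=0x0a, mem[0x16]=0x84, mem[0x07]=0x33

MEM[0x1c,0x17,0x16,0x07] = d2 0a 84 33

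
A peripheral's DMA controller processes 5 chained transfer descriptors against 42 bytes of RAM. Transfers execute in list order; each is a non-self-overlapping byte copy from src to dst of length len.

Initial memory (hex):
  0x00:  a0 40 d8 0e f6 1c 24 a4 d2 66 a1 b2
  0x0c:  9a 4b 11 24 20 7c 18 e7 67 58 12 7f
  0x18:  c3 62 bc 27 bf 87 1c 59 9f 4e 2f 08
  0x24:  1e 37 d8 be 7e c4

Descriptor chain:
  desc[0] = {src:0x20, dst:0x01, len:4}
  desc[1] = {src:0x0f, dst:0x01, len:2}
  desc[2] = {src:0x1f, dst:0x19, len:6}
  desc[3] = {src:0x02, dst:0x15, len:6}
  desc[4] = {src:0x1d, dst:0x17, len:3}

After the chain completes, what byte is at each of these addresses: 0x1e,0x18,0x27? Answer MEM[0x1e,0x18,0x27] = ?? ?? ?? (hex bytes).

D0: mem[0x01..0x04] <- [9f 4e 2f 08]
D1: mem[0x01..0x02] <- [24 20]
D2: mem[0x19..0x1e] <- [59 9f 4e 2f 08 1e]
D3: mem[0x15..0x1a] <- [20 2f 08 1c 24 a4]
D4: mem[0x17..0x19] <- [08 1e 59]
query mem[0x1e]=0x1e, mem[0x18]=0x1e, mem[0x27]=0xbe

MEM[0x1e,0x18,0x27] = 1e 1e be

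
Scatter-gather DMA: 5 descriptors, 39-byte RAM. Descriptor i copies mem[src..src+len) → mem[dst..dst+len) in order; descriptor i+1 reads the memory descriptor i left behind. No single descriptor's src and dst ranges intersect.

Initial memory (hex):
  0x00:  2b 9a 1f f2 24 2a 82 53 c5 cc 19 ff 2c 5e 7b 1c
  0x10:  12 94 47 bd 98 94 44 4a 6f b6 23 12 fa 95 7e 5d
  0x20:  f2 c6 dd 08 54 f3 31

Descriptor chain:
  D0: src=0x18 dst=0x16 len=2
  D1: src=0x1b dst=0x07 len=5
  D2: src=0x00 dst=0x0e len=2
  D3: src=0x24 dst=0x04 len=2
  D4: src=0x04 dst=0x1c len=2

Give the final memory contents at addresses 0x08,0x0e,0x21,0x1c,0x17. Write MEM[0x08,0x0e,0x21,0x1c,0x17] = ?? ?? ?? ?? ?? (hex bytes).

MEM[0x08,0x0e,0x21,0x1c,0x17] = fa 2b c6 54 b6

[0] 0x18->0x16 len=2 : 6f b6
[1] 0x1b->0x07 len=5 : 12 fa 95 7e 5d
[2] 0x00->0x0e len=2 : 2b 9a
[3] 0x24->0x04 len=2 : 54 f3
[4] 0x04->0x1c len=2 : 54 f3
query mem[0x08]=0xfa, mem[0x0e]=0x2b, mem[0x21]=0xc6, mem[0x1c]=0x54, mem[0x17]=0xb6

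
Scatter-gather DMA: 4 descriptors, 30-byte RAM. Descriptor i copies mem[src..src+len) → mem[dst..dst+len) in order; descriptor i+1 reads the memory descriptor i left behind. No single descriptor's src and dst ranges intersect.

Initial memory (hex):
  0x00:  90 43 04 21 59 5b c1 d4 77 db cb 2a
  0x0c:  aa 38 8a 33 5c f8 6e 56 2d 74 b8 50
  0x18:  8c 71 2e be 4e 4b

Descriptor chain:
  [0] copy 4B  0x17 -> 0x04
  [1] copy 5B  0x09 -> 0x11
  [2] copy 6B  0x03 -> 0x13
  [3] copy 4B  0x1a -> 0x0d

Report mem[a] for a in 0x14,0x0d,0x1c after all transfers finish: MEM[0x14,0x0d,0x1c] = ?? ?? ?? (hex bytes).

  after D0: wrote 4B at 0x04 = 508c712e
  after D1: wrote 5B at 0x11 = dbcb2aaa38
  after D2: wrote 6B at 0x13 = 21508c712e77
  after D3: wrote 4B at 0x0d = 2ebe4e4b
query mem[0x14]=0x50, mem[0x0d]=0x2e, mem[0x1c]=0x4e

MEM[0x14,0x0d,0x1c] = 50 2e 4e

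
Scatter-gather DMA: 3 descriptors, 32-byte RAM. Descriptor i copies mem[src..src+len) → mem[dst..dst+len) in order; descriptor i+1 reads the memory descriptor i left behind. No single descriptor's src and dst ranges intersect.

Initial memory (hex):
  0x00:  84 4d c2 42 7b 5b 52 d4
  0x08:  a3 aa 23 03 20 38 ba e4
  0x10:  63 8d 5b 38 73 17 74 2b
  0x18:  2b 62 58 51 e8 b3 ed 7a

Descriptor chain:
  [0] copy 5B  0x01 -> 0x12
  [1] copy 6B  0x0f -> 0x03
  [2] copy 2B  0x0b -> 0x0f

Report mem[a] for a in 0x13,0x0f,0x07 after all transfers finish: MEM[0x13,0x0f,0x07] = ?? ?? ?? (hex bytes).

#0 dst[0x12+5] := {0x4d,0xc2,0x42,0x7b,0x5b}
#1 dst[0x03+6] := {0xe4,0x63,0x8d,0x4d,0xc2,0x42}
#2 dst[0x0f+2] := {0x03,0x20}
query mem[0x13]=0xc2, mem[0x0f]=0x03, mem[0x07]=0xc2

MEM[0x13,0x0f,0x07] = c2 03 c2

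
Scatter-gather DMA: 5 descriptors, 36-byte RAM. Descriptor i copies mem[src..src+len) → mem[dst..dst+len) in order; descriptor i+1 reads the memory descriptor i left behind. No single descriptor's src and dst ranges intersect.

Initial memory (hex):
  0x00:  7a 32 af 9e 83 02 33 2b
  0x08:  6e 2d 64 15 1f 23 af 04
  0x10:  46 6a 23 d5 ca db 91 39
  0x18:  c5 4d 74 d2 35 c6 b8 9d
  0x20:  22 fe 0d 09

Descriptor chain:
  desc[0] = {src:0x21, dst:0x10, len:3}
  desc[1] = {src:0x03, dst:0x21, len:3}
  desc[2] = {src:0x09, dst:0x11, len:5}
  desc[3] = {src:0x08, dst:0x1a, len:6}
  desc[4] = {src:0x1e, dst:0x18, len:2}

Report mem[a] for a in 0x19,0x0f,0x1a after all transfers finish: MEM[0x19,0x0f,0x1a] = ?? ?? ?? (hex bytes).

  after D0: wrote 3B at 0x10 = fe0d09
  after D1: wrote 3B at 0x21 = 9e8302
  after D2: wrote 5B at 0x11 = 2d64151f23
  after D3: wrote 6B at 0x1a = 6e2d64151f23
  after D4: wrote 2B at 0x18 = 1f23
query mem[0x19]=0x23, mem[0x0f]=0x04, mem[0x1a]=0x6e

MEM[0x19,0x0f,0x1a] = 23 04 6e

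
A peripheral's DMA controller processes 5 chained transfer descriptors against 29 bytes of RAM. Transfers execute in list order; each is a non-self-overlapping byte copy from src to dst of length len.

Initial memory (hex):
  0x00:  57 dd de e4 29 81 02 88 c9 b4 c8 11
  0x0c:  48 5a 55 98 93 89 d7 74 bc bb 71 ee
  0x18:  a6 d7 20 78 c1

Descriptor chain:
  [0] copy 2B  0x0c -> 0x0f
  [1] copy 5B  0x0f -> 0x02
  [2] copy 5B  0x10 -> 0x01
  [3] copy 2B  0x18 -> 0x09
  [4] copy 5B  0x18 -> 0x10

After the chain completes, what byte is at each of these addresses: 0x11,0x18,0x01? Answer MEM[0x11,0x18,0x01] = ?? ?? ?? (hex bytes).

MEM[0x11,0x18,0x01] = d7 a6 5a

  after D0: wrote 2B at 0x0f = 485a
  after D1: wrote 5B at 0x02 = 485a89d774
  after D2: wrote 5B at 0x01 = 5a89d774bc
  after D3: wrote 2B at 0x09 = a6d7
  after D4: wrote 5B at 0x10 = a6d72078c1
query mem[0x11]=0xd7, mem[0x18]=0xa6, mem[0x01]=0x5a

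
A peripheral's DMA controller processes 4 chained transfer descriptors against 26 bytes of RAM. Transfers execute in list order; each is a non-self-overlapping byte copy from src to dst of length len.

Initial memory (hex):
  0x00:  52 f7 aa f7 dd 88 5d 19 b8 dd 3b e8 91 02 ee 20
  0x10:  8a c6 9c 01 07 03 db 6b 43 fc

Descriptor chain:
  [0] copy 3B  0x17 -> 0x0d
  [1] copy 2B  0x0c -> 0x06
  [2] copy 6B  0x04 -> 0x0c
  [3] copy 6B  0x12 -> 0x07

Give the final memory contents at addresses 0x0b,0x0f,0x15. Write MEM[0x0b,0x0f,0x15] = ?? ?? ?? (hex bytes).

MEM[0x0b,0x0f,0x15] = db 6b 03

  after D0: wrote 3B at 0x0d = 6b43fc
  after D1: wrote 2B at 0x06 = 916b
  after D2: wrote 6B at 0x0c = dd88916bb8dd
  after D3: wrote 6B at 0x07 = 9c010703db6b
query mem[0x0b]=0xdb, mem[0x0f]=0x6b, mem[0x15]=0x03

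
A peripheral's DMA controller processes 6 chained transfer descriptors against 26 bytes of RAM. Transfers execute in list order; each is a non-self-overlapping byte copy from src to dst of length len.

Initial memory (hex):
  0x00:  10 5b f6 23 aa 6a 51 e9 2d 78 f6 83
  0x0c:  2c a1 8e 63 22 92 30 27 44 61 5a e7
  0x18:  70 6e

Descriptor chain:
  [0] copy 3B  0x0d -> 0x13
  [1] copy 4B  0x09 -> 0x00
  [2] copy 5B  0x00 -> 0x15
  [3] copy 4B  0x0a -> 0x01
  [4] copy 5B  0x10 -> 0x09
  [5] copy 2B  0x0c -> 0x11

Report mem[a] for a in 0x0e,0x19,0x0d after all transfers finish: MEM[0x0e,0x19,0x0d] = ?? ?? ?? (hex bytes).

  after D0: wrote 3B at 0x13 = a18e63
  after D1: wrote 4B at 0x00 = 78f6832c
  after D2: wrote 5B at 0x15 = 78f6832caa
  after D3: wrote 4B at 0x01 = f6832ca1
  after D4: wrote 5B at 0x09 = 229230a18e
  after D5: wrote 2B at 0x11 = a18e
query mem[0x0e]=0x8e, mem[0x19]=0xaa, mem[0x0d]=0x8e

MEM[0x0e,0x19,0x0d] = 8e aa 8e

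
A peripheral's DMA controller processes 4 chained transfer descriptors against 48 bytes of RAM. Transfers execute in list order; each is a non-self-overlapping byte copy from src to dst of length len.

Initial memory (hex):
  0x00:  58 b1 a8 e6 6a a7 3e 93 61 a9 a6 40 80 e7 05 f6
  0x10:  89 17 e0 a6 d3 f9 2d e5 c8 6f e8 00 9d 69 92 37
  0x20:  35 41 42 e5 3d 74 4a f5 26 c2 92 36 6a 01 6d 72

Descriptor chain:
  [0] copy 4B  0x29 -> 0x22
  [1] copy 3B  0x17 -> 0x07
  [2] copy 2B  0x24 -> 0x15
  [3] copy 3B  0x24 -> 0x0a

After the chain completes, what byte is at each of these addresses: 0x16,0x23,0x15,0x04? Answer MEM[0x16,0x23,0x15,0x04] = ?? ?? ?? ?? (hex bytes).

MEM[0x16,0x23,0x15,0x04] = 6a 92 36 6a

D0: mem[0x22..0x25] <- [c2 92 36 6a]
D1: mem[0x07..0x09] <- [e5 c8 6f]
D2: mem[0x15..0x16] <- [36 6a]
D3: mem[0x0a..0x0c] <- [36 6a 4a]
query mem[0x16]=0x6a, mem[0x23]=0x92, mem[0x15]=0x36, mem[0x04]=0x6a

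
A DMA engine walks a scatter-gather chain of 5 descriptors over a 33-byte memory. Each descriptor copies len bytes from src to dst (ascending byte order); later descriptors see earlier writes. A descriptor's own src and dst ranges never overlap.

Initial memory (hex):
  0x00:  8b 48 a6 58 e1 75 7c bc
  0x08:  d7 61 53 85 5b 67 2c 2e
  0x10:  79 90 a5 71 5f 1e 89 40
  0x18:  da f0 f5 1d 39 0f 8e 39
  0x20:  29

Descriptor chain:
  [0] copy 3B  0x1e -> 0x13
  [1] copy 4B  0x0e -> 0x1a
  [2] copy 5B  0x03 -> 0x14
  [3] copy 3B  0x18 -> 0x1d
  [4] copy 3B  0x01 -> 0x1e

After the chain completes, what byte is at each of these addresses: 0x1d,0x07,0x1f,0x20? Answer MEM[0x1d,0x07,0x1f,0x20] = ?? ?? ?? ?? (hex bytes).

D0: mem[0x13..0x15] <- [8e 39 29]
D1: mem[0x1a..0x1d] <- [2c 2e 79 90]
D2: mem[0x14..0x18] <- [58 e1 75 7c bc]
D3: mem[0x1d..0x1f] <- [bc f0 2c]
D4: mem[0x1e..0x20] <- [48 a6 58]
query mem[0x1d]=0xbc, mem[0x07]=0xbc, mem[0x1f]=0xa6, mem[0x20]=0x58

MEM[0x1d,0x07,0x1f,0x20] = bc bc a6 58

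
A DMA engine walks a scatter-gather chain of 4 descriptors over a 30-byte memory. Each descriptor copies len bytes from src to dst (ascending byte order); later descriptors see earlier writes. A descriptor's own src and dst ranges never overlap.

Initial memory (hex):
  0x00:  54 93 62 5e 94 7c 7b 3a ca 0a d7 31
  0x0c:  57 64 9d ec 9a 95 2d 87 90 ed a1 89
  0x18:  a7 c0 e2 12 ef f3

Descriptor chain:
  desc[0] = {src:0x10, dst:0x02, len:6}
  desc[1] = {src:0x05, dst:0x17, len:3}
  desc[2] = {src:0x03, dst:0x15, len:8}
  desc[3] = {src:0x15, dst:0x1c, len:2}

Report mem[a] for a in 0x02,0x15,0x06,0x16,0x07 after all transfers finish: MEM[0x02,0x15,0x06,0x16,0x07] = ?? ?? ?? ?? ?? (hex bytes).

#0 dst[0x02+6] := {0x9a,0x95,0x2d,0x87,0x90,0xed}
#1 dst[0x17+3] := {0x87,0x90,0xed}
#2 dst[0x15+8] := {0x95,0x2d,0x87,0x90,0xed,0xca,0x0a,0xd7}
#3 dst[0x1c+2] := {0x95,0x2d}
query mem[0x02]=0x9a, mem[0x15]=0x95, mem[0x06]=0x90, mem[0x16]=0x2d, mem[0x07]=0xed

MEM[0x02,0x15,0x06,0x16,0x07] = 9a 95 90 2d ed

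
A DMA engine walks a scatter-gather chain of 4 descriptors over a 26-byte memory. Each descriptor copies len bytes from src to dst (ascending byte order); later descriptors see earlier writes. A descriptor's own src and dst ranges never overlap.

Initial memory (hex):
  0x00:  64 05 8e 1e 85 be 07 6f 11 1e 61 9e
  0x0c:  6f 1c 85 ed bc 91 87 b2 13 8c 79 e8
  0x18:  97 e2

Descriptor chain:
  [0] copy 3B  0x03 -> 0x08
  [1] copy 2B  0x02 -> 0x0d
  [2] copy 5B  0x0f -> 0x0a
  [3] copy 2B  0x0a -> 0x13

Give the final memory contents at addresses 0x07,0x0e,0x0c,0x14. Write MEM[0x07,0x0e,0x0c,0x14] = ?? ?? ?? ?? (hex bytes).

#0 dst[0x08+3] := {0x1e,0x85,0xbe}
#1 dst[0x0d+2] := {0x8e,0x1e}
#2 dst[0x0a+5] := {0xed,0xbc,0x91,0x87,0xb2}
#3 dst[0x13+2] := {0xed,0xbc}
query mem[0x07]=0x6f, mem[0x0e]=0xb2, mem[0x0c]=0x91, mem[0x14]=0xbc

MEM[0x07,0x0e,0x0c,0x14] = 6f b2 91 bc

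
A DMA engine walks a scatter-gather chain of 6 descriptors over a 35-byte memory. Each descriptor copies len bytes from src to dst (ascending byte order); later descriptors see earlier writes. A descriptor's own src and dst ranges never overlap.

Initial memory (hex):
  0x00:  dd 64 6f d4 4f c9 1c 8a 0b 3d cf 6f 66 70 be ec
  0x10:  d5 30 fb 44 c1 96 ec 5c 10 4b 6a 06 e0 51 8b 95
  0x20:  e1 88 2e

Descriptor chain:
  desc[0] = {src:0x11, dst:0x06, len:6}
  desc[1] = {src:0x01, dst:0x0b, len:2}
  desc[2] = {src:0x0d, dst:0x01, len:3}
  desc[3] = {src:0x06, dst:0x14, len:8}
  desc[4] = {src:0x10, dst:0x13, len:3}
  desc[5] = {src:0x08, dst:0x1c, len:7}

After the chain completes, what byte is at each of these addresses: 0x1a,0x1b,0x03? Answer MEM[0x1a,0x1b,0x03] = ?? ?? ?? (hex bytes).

[0] 0x11->0x06 len=6 : 30 fb 44 c1 96 ec
[1] 0x01->0x0b len=2 : 64 6f
[2] 0x0d->0x01 len=3 : 70 be ec
[3] 0x06->0x14 len=8 : 30 fb 44 c1 96 64 6f 70
[4] 0x10->0x13 len=3 : d5 30 fb
[5] 0x08->0x1c len=7 : 44 c1 96 64 6f 70 be
query mem[0x1a]=0x6f, mem[0x1b]=0x70, mem[0x03]=0xec

MEM[0x1a,0x1b,0x03] = 6f 70 ec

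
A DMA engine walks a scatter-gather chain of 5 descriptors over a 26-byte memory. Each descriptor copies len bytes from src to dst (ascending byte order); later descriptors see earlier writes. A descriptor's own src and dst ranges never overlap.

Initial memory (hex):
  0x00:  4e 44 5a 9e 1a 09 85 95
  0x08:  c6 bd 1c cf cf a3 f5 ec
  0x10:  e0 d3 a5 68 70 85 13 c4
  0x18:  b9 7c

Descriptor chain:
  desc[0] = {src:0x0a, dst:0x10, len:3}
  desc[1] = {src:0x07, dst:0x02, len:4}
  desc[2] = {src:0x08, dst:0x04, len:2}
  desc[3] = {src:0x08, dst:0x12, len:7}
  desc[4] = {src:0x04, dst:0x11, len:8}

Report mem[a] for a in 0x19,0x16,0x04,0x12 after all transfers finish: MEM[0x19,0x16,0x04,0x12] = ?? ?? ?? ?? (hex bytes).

MEM[0x19,0x16,0x04,0x12] = 7c bd c6 bd

[0] 0x0a->0x10 len=3 : 1c cf cf
[1] 0x07->0x02 len=4 : 95 c6 bd 1c
[2] 0x08->0x04 len=2 : c6 bd
[3] 0x08->0x12 len=7 : c6 bd 1c cf cf a3 f5
[4] 0x04->0x11 len=8 : c6 bd 85 95 c6 bd 1c cf
query mem[0x19]=0x7c, mem[0x16]=0xbd, mem[0x04]=0xc6, mem[0x12]=0xbd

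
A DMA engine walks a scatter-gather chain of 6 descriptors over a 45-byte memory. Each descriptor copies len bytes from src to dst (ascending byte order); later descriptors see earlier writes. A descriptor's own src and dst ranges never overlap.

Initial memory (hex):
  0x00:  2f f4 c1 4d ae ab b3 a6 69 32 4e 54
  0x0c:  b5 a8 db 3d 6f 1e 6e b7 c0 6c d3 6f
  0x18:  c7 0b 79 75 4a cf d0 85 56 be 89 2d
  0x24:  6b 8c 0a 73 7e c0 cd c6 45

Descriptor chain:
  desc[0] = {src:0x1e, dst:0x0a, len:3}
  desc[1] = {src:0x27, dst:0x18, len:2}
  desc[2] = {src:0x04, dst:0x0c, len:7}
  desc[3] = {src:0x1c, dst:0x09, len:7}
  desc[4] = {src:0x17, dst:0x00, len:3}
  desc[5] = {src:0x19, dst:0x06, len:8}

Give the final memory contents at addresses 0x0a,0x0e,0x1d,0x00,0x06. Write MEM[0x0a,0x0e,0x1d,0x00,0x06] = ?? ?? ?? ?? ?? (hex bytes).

MEM[0x0a,0x0e,0x1d,0x00,0x06] = cf be cf 6f 7e

#0 dst[0x0a+3] := {0xd0,0x85,0x56}
#1 dst[0x18+2] := {0x73,0x7e}
#2 dst[0x0c+7] := {0xae,0xab,0xb3,0xa6,0x69,0x32,0xd0}
#3 dst[0x09+7] := {0x4a,0xcf,0xd0,0x85,0x56,0xbe,0x89}
#4 dst[0x00+3] := {0x6f,0x73,0x7e}
#5 dst[0x06+8] := {0x7e,0x79,0x75,0x4a,0xcf,0xd0,0x85,0x56}
query mem[0x0a]=0xcf, mem[0x0e]=0xbe, mem[0x1d]=0xcf, mem[0x00]=0x6f, mem[0x06]=0x7e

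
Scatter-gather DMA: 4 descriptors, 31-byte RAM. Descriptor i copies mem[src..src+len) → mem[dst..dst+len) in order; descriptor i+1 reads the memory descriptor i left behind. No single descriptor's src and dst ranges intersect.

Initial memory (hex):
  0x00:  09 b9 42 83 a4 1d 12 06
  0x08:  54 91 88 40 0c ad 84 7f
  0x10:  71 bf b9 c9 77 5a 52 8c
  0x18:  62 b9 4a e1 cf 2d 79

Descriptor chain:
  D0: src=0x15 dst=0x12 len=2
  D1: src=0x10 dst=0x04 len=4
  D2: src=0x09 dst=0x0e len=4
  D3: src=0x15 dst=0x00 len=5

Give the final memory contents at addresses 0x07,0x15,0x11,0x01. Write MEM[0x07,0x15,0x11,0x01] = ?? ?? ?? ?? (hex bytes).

MEM[0x07,0x15,0x11,0x01] = 52 5a 0c 52

  after D0: wrote 2B at 0x12 = 5a52
  after D1: wrote 4B at 0x04 = 71bf5a52
  after D2: wrote 4B at 0x0e = 9188400c
  after D3: wrote 5B at 0x00 = 5a528c62b9
query mem[0x07]=0x52, mem[0x15]=0x5a, mem[0x11]=0x0c, mem[0x01]=0x52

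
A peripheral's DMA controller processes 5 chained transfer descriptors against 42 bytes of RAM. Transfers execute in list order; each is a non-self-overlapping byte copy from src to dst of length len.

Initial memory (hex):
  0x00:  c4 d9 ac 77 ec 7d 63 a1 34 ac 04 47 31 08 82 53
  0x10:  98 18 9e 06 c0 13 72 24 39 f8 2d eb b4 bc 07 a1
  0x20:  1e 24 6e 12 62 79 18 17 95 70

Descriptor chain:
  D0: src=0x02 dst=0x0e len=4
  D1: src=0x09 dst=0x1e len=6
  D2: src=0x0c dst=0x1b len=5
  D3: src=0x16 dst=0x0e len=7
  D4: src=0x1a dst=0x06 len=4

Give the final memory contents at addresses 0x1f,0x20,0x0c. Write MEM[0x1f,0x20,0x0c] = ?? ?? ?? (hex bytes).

[0] 0x02->0x0e len=4 : ac 77 ec 7d
[1] 0x09->0x1e len=6 : ac 04 47 31 08 ac
[2] 0x0c->0x1b len=5 : 31 08 ac 77 ec
[3] 0x16->0x0e len=7 : 72 24 39 f8 2d 31 08
[4] 0x1a->0x06 len=4 : 2d 31 08 ac
query mem[0x1f]=0xec, mem[0x20]=0x47, mem[0x0c]=0x31

MEM[0x1f,0x20,0x0c] = ec 47 31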